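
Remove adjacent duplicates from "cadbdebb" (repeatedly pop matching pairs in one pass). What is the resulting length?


Input: cadbdebb
Stack-based adjacent duplicate removal:
  Read 'c': push. Stack: c
  Read 'a': push. Stack: ca
  Read 'd': push. Stack: cad
  Read 'b': push. Stack: cadb
  Read 'd': push. Stack: cadbd
  Read 'e': push. Stack: cadbde
  Read 'b': push. Stack: cadbdeb
  Read 'b': matches stack top 'b' => pop. Stack: cadbde
Final stack: "cadbde" (length 6)

6


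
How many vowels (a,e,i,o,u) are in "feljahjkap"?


Input: feljahjkap
Checking each character:
  'f' at position 0: consonant
  'e' at position 1: vowel (running total: 1)
  'l' at position 2: consonant
  'j' at position 3: consonant
  'a' at position 4: vowel (running total: 2)
  'h' at position 5: consonant
  'j' at position 6: consonant
  'k' at position 7: consonant
  'a' at position 8: vowel (running total: 3)
  'p' at position 9: consonant
Total vowels: 3

3


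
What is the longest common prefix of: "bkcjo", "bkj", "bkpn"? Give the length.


Words: bkcjo, bkj, bkpn
  Position 0: all 'b' => match
  Position 1: all 'k' => match
  Position 2: ('c', 'j', 'p') => mismatch, stop
LCP = "bk" (length 2)

2


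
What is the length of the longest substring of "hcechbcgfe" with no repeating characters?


Input: "hcechbcgfe"
Sliding window (track last position of each char):
  Position 0 ('h'): window [0,0] length 1 -- new best
  Position 1 ('c'): window [0,1] length 2 -- new best
  Position 2 ('e'): window [0,2] length 3 -- new best
  Position 3 ('c'): repeat (last at 1), move window start to 2
  Position 3 ('c'): window [2,3] length 2
  Position 4 ('h'): window [2,4] length 3
  Position 5 ('b'): window [2,5] length 4 -- new best
  Position 6 ('c'): repeat (last at 3), move window start to 4
  Position 6 ('c'): window [4,6] length 3
  Position 7 ('g'): window [4,7] length 4
  Position 8 ('f'): window [4,8] length 5 -- new best
  Position 9 ('e'): window [4,9] length 6 -- new best
Longest substring with no repeats: "hbcgfe" with length 6

6


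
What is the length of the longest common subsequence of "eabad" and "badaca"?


LCS of "eabad" and "badaca"
DP table:
           b    a    d    a    c    a
      0    0    0    0    0    0    0
  e   0    0    0    0    0    0    0
  a   0    0    1    1    1    1    1
  b   0    1    1    1    1    1    1
  a   0    1    2    2    2    2    2
  d   0    1    2    3    3    3    3
LCS length = dp[5][6] = 3

3


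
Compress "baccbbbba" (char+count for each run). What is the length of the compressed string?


Input: baccbbbba
Runs:
  'b' x 1 => "b1"
  'a' x 1 => "a1"
  'c' x 2 => "c2"
  'b' x 4 => "b4"
  'a' x 1 => "a1"
Compressed: "b1a1c2b4a1"
Compressed length: 10

10


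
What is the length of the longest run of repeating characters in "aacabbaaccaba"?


Input: "aacabbaaccaba"
Scanning for longest run:
  Position 1 ('a'): continues run of 'a', length=2
  Position 2 ('c'): new char, reset run to 1
  Position 3 ('a'): new char, reset run to 1
  Position 4 ('b'): new char, reset run to 1
  Position 5 ('b'): continues run of 'b', length=2
  Position 6 ('a'): new char, reset run to 1
  Position 7 ('a'): continues run of 'a', length=2
  Position 8 ('c'): new char, reset run to 1
  Position 9 ('c'): continues run of 'c', length=2
  Position 10 ('a'): new char, reset run to 1
  Position 11 ('b'): new char, reset run to 1
  Position 12 ('a'): new char, reset run to 1
Longest run: 'a' with length 2

2


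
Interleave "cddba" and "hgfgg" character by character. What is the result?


Interleaving "cddba" and "hgfgg":
  Position 0: 'c' from first, 'h' from second => "ch"
  Position 1: 'd' from first, 'g' from second => "dg"
  Position 2: 'd' from first, 'f' from second => "df"
  Position 3: 'b' from first, 'g' from second => "bg"
  Position 4: 'a' from first, 'g' from second => "ag"
Result: chdgdfbgag

chdgdfbgag


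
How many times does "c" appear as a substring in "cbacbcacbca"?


Searching for "c" in "cbacbcacbca"
Scanning each position:
  Position 0: "c" => MATCH
  Position 1: "b" => no
  Position 2: "a" => no
  Position 3: "c" => MATCH
  Position 4: "b" => no
  Position 5: "c" => MATCH
  Position 6: "a" => no
  Position 7: "c" => MATCH
  Position 8: "b" => no
  Position 9: "c" => MATCH
  Position 10: "a" => no
Total occurrences: 5

5


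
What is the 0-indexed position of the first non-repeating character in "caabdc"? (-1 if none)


Input: caabdc
Character frequencies:
  'a': 2
  'b': 1
  'c': 2
  'd': 1
Scanning left to right for freq == 1:
  Position 0 ('c'): freq=2, skip
  Position 1 ('a'): freq=2, skip
  Position 2 ('a'): freq=2, skip
  Position 3 ('b'): unique! => answer = 3

3


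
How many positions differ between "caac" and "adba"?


Comparing "caac" and "adba" position by position:
  Position 0: 'c' vs 'a' => DIFFER
  Position 1: 'a' vs 'd' => DIFFER
  Position 2: 'a' vs 'b' => DIFFER
  Position 3: 'c' vs 'a' => DIFFER
Positions that differ: 4

4


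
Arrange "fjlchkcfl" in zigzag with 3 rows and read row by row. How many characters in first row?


Zigzag "fjlchkcfl" into 3 rows:
Placing characters:
  'f' => row 0
  'j' => row 1
  'l' => row 2
  'c' => row 1
  'h' => row 0
  'k' => row 1
  'c' => row 2
  'f' => row 1
  'l' => row 0
Rows:
  Row 0: "fhl"
  Row 1: "jckf"
  Row 2: "lc"
First row length: 3

3


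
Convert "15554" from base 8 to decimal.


Input: "15554" in base 8
Positional expansion:
  Digit '1' (value 1) x 8^4 = 4096
  Digit '5' (value 5) x 8^3 = 2560
  Digit '5' (value 5) x 8^2 = 320
  Digit '5' (value 5) x 8^1 = 40
  Digit '4' (value 4) x 8^0 = 4
Sum = 7020

7020


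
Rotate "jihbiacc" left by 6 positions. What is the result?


Input: "jihbiacc", rotate left by 6
First 6 characters: "jihbia"
Remaining characters: "cc"
Concatenate remaining + first: "cc" + "jihbia" = "ccjihbia"

ccjihbia


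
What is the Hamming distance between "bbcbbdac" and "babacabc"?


Comparing "bbcbbdac" and "babacabc" position by position:
  Position 0: 'b' vs 'b' => same
  Position 1: 'b' vs 'a' => differ
  Position 2: 'c' vs 'b' => differ
  Position 3: 'b' vs 'a' => differ
  Position 4: 'b' vs 'c' => differ
  Position 5: 'd' vs 'a' => differ
  Position 6: 'a' vs 'b' => differ
  Position 7: 'c' vs 'c' => same
Total differences (Hamming distance): 6

6


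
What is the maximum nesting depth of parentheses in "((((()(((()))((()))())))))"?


Input: "((((()(((()))((()))())))))"
Tracking depth:
  Position 0 '(': depth becomes 1
  Position 1 '(': depth becomes 2
  Position 2 '(': depth becomes 3
  Position 3 '(': depth becomes 4
  Position 4 '(': depth becomes 5
  Position 5 ')': depth becomes 4
  Position 6 '(': depth becomes 5
  Position 7 '(': depth becomes 6
  Position 8 '(': depth becomes 7
  Position 9 '(': depth becomes 8
  Position 10 ')': depth becomes 7
  Position 11 ')': depth becomes 6
  Position 12 ')': depth becomes 5
  Position 13 '(': depth becomes 6
  Position 14 '(': depth becomes 7
  Position 15 '(': depth becomes 8
  Position 16 ')': depth becomes 7
  Position 17 ')': depth becomes 6
  Position 18 ')': depth becomes 5
  Position 19 '(': depth becomes 6
  Position 20 ')': depth becomes 5
  Position 21 ')': depth becomes 4
  Position 22 ')': depth becomes 3
  Position 23 ')': depth becomes 2
  Position 24 ')': depth becomes 1
  Position 25 ')': depth becomes 0
Maximum depth reached: 8

8


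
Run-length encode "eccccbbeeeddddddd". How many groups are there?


Input: eccccbbeeeddddddd
Scanning for consecutive runs:
  Group 1: 'e' x 1 (positions 0-0)
  Group 2: 'c' x 4 (positions 1-4)
  Group 3: 'b' x 2 (positions 5-6)
  Group 4: 'e' x 3 (positions 7-9)
  Group 5: 'd' x 7 (positions 10-16)
Total groups: 5

5


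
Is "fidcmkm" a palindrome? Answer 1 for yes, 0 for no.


Input: fidcmkm
Reversed: mkmcdif
  Compare pos 0 ('f') with pos 6 ('m'): MISMATCH
  Compare pos 1 ('i') with pos 5 ('k'): MISMATCH
  Compare pos 2 ('d') with pos 4 ('m'): MISMATCH
Result: not a palindrome

0


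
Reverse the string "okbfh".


Input: okbfh
Reading characters right to left:
  Position 4: 'h'
  Position 3: 'f'
  Position 2: 'b'
  Position 1: 'k'
  Position 0: 'o'
Reversed: hfbko

hfbko


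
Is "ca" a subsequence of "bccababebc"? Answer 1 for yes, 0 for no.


Check if "ca" is a subsequence of "bccababebc"
Greedy scan:
  Position 0 ('b'): no match needed
  Position 1 ('c'): matches sub[0] = 'c'
  Position 2 ('c'): no match needed
  Position 3 ('a'): matches sub[1] = 'a'
  Position 4 ('b'): no match needed
  Position 5 ('a'): no match needed
  Position 6 ('b'): no match needed
  Position 7 ('e'): no match needed
  Position 8 ('b'): no match needed
  Position 9 ('c'): no match needed
All 2 characters matched => is a subsequence

1


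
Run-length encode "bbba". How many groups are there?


Input: bbba
Scanning for consecutive runs:
  Group 1: 'b' x 3 (positions 0-2)
  Group 2: 'a' x 1 (positions 3-3)
Total groups: 2

2


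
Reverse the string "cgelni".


Input: cgelni
Reading characters right to left:
  Position 5: 'i'
  Position 4: 'n'
  Position 3: 'l'
  Position 2: 'e'
  Position 1: 'g'
  Position 0: 'c'
Reversed: inlegc

inlegc


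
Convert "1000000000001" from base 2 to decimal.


Input: "1000000000001" in base 2
Positional expansion:
  Digit '1' (value 1) x 2^12 = 4096
  Digit '0' (value 0) x 2^11 = 0
  Digit '0' (value 0) x 2^10 = 0
  Digit '0' (value 0) x 2^9 = 0
  Digit '0' (value 0) x 2^8 = 0
  Digit '0' (value 0) x 2^7 = 0
  Digit '0' (value 0) x 2^6 = 0
  Digit '0' (value 0) x 2^5 = 0
  Digit '0' (value 0) x 2^4 = 0
  Digit '0' (value 0) x 2^3 = 0
  Digit '0' (value 0) x 2^2 = 0
  Digit '0' (value 0) x 2^1 = 0
  Digit '1' (value 1) x 2^0 = 1
Sum = 4097

4097


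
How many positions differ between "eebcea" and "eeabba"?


Comparing "eebcea" and "eeabba" position by position:
  Position 0: 'e' vs 'e' => same
  Position 1: 'e' vs 'e' => same
  Position 2: 'b' vs 'a' => DIFFER
  Position 3: 'c' vs 'b' => DIFFER
  Position 4: 'e' vs 'b' => DIFFER
  Position 5: 'a' vs 'a' => same
Positions that differ: 3

3


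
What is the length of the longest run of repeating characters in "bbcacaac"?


Input: "bbcacaac"
Scanning for longest run:
  Position 1 ('b'): continues run of 'b', length=2
  Position 2 ('c'): new char, reset run to 1
  Position 3 ('a'): new char, reset run to 1
  Position 4 ('c'): new char, reset run to 1
  Position 5 ('a'): new char, reset run to 1
  Position 6 ('a'): continues run of 'a', length=2
  Position 7 ('c'): new char, reset run to 1
Longest run: 'b' with length 2

2


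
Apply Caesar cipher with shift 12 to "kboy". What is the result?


Caesar cipher: shift "kboy" by 12
  'k' (pos 10) + 12 = pos 22 = 'w'
  'b' (pos 1) + 12 = pos 13 = 'n'
  'o' (pos 14) + 12 = pos 0 = 'a'
  'y' (pos 24) + 12 = pos 10 = 'k'
Result: wnak

wnak


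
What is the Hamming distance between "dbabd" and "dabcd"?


Comparing "dbabd" and "dabcd" position by position:
  Position 0: 'd' vs 'd' => same
  Position 1: 'b' vs 'a' => differ
  Position 2: 'a' vs 'b' => differ
  Position 3: 'b' vs 'c' => differ
  Position 4: 'd' vs 'd' => same
Total differences (Hamming distance): 3

3


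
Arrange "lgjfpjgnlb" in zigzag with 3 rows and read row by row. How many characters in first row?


Zigzag "lgjfpjgnlb" into 3 rows:
Placing characters:
  'l' => row 0
  'g' => row 1
  'j' => row 2
  'f' => row 1
  'p' => row 0
  'j' => row 1
  'g' => row 2
  'n' => row 1
  'l' => row 0
  'b' => row 1
Rows:
  Row 0: "lpl"
  Row 1: "gfjnb"
  Row 2: "jg"
First row length: 3

3


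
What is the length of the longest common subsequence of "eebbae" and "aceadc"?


LCS of "eebbae" and "aceadc"
DP table:
           a    c    e    a    d    c
      0    0    0    0    0    0    0
  e   0    0    0    1    1    1    1
  e   0    0    0    1    1    1    1
  b   0    0    0    1    1    1    1
  b   0    0    0    1    1    1    1
  a   0    1    1    1    2    2    2
  e   0    1    1    2    2    2    2
LCS length = dp[6][6] = 2

2


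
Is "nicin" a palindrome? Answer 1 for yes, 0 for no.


Input: nicin
Reversed: nicin
  Compare pos 0 ('n') with pos 4 ('n'): match
  Compare pos 1 ('i') with pos 3 ('i'): match
Result: palindrome

1


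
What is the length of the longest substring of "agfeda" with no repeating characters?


Input: "agfeda"
Sliding window (track last position of each char):
  Position 0 ('a'): window [0,0] length 1 -- new best
  Position 1 ('g'): window [0,1] length 2 -- new best
  Position 2 ('f'): window [0,2] length 3 -- new best
  Position 3 ('e'): window [0,3] length 4 -- new best
  Position 4 ('d'): window [0,4] length 5 -- new best
  Position 5 ('a'): repeat (last at 0), move window start to 1
  Position 5 ('a'): window [1,5] length 5
Longest substring with no repeats: "agfed" with length 5

5


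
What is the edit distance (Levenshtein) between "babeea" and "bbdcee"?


Computing edit distance: "babeea" -> "bbdcee"
DP table:
           b    b    d    c    e    e
      0    1    2    3    4    5    6
  b   1    0    1    2    3    4    5
  a   2    1    1    2    3    4    5
  b   3    2    1    2    3    4    5
  e   4    3    2    2    3    3    4
  e   5    4    3    3    3    3    3
  a   6    5    4    4    4    4    4
Edit distance = dp[6][6] = 4

4


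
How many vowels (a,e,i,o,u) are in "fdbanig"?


Input: fdbanig
Checking each character:
  'f' at position 0: consonant
  'd' at position 1: consonant
  'b' at position 2: consonant
  'a' at position 3: vowel (running total: 1)
  'n' at position 4: consonant
  'i' at position 5: vowel (running total: 2)
  'g' at position 6: consonant
Total vowels: 2

2


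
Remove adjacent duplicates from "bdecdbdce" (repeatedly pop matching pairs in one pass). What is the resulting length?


Input: bdecdbdce
Stack-based adjacent duplicate removal:
  Read 'b': push. Stack: b
  Read 'd': push. Stack: bd
  Read 'e': push. Stack: bde
  Read 'c': push. Stack: bdec
  Read 'd': push. Stack: bdecd
  Read 'b': push. Stack: bdecdb
  Read 'd': push. Stack: bdecdbd
  Read 'c': push. Stack: bdecdbdc
  Read 'e': push. Stack: bdecdbdce
Final stack: "bdecdbdce" (length 9)

9


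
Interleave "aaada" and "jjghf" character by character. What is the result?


Interleaving "aaada" and "jjghf":
  Position 0: 'a' from first, 'j' from second => "aj"
  Position 1: 'a' from first, 'j' from second => "aj"
  Position 2: 'a' from first, 'g' from second => "ag"
  Position 3: 'd' from first, 'h' from second => "dh"
  Position 4: 'a' from first, 'f' from second => "af"
Result: ajajagdhaf

ajajagdhaf


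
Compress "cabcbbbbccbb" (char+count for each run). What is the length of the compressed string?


Input: cabcbbbbccbb
Runs:
  'c' x 1 => "c1"
  'a' x 1 => "a1"
  'b' x 1 => "b1"
  'c' x 1 => "c1"
  'b' x 4 => "b4"
  'c' x 2 => "c2"
  'b' x 2 => "b2"
Compressed: "c1a1b1c1b4c2b2"
Compressed length: 14

14


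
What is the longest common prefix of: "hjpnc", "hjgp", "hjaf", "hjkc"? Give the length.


Words: hjpnc, hjgp, hjaf, hjkc
  Position 0: all 'h' => match
  Position 1: all 'j' => match
  Position 2: ('p', 'g', 'a', 'k') => mismatch, stop
LCP = "hj" (length 2)

2


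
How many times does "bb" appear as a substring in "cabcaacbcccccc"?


Searching for "bb" in "cabcaacbcccccc"
Scanning each position:
  Position 0: "ca" => no
  Position 1: "ab" => no
  Position 2: "bc" => no
  Position 3: "ca" => no
  Position 4: "aa" => no
  Position 5: "ac" => no
  Position 6: "cb" => no
  Position 7: "bc" => no
  Position 8: "cc" => no
  Position 9: "cc" => no
  Position 10: "cc" => no
  Position 11: "cc" => no
  Position 12: "cc" => no
Total occurrences: 0

0


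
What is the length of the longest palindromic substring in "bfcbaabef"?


Input: "bfcbaabef"
Checking substrings for palindromes:
  [3:7] "baab" (len 4) => palindrome
  [4:6] "aa" (len 2) => palindrome
Longest palindromic substring: "baab" with length 4

4


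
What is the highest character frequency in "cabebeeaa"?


Input: cabebeeaa
Character counts:
  'a': 3
  'b': 2
  'c': 1
  'e': 3
Maximum frequency: 3

3


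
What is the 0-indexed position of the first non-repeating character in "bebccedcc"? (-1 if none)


Input: bebccedcc
Character frequencies:
  'b': 2
  'c': 4
  'd': 1
  'e': 2
Scanning left to right for freq == 1:
  Position 0 ('b'): freq=2, skip
  Position 1 ('e'): freq=2, skip
  Position 2 ('b'): freq=2, skip
  Position 3 ('c'): freq=4, skip
  Position 4 ('c'): freq=4, skip
  Position 5 ('e'): freq=2, skip
  Position 6 ('d'): unique! => answer = 6

6


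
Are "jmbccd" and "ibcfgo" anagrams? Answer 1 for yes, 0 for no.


Strings: "jmbccd", "ibcfgo"
Sorted first:  bccdjm
Sorted second: bcfgio
Differ at position 2: 'c' vs 'f' => not anagrams

0


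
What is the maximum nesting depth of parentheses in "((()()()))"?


Input: "((()()()))"
Tracking depth:
  Position 0 '(': depth becomes 1
  Position 1 '(': depth becomes 2
  Position 2 '(': depth becomes 3
  Position 3 ')': depth becomes 2
  Position 4 '(': depth becomes 3
  Position 5 ')': depth becomes 2
  Position 6 '(': depth becomes 3
  Position 7 ')': depth becomes 2
  Position 8 ')': depth becomes 1
  Position 9 ')': depth becomes 0
Maximum depth reached: 3

3


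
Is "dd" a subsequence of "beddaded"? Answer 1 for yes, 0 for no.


Check if "dd" is a subsequence of "beddaded"
Greedy scan:
  Position 0 ('b'): no match needed
  Position 1 ('e'): no match needed
  Position 2 ('d'): matches sub[0] = 'd'
  Position 3 ('d'): matches sub[1] = 'd'
  Position 4 ('a'): no match needed
  Position 5 ('d'): no match needed
  Position 6 ('e'): no match needed
  Position 7 ('d'): no match needed
All 2 characters matched => is a subsequence

1


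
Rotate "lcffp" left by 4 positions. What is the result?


Input: "lcffp", rotate left by 4
First 4 characters: "lcff"
Remaining characters: "p"
Concatenate remaining + first: "p" + "lcff" = "plcff"

plcff


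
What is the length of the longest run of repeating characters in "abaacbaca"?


Input: "abaacbaca"
Scanning for longest run:
  Position 1 ('b'): new char, reset run to 1
  Position 2 ('a'): new char, reset run to 1
  Position 3 ('a'): continues run of 'a', length=2
  Position 4 ('c'): new char, reset run to 1
  Position 5 ('b'): new char, reset run to 1
  Position 6 ('a'): new char, reset run to 1
  Position 7 ('c'): new char, reset run to 1
  Position 8 ('a'): new char, reset run to 1
Longest run: 'a' with length 2

2


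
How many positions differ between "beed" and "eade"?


Comparing "beed" and "eade" position by position:
  Position 0: 'b' vs 'e' => DIFFER
  Position 1: 'e' vs 'a' => DIFFER
  Position 2: 'e' vs 'd' => DIFFER
  Position 3: 'd' vs 'e' => DIFFER
Positions that differ: 4

4


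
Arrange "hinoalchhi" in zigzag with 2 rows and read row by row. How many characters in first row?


Zigzag "hinoalchhi" into 2 rows:
Placing characters:
  'h' => row 0
  'i' => row 1
  'n' => row 0
  'o' => row 1
  'a' => row 0
  'l' => row 1
  'c' => row 0
  'h' => row 1
  'h' => row 0
  'i' => row 1
Rows:
  Row 0: "hnach"
  Row 1: "iolhi"
First row length: 5

5


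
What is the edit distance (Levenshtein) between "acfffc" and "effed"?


Computing edit distance: "acfffc" -> "effed"
DP table:
           e    f    f    e    d
      0    1    2    3    4    5
  a   1    1    2    3    4    5
  c   2    2    2    3    4    5
  f   3    3    2    2    3    4
  f   4    4    3    2    3    4
  f   5    5    4    3    3    4
  c   6    6    5    4    4    4
Edit distance = dp[6][5] = 4

4


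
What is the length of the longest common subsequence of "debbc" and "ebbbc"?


LCS of "debbc" and "ebbbc"
DP table:
           e    b    b    b    c
      0    0    0    0    0    0
  d   0    0    0    0    0    0
  e   0    1    1    1    1    1
  b   0    1    2    2    2    2
  b   0    1    2    3    3    3
  c   0    1    2    3    3    4
LCS length = dp[5][5] = 4

4


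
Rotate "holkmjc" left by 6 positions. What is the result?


Input: "holkmjc", rotate left by 6
First 6 characters: "holkmj"
Remaining characters: "c"
Concatenate remaining + first: "c" + "holkmj" = "cholkmj"

cholkmj


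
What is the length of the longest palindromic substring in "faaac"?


Input: "faaac"
Checking substrings for palindromes:
  [1:4] "aaa" (len 3) => palindrome
  [1:3] "aa" (len 2) => palindrome
  [2:4] "aa" (len 2) => palindrome
Longest palindromic substring: "aaa" with length 3

3


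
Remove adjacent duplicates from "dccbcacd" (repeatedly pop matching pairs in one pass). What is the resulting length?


Input: dccbcacd
Stack-based adjacent duplicate removal:
  Read 'd': push. Stack: d
  Read 'c': push. Stack: dc
  Read 'c': matches stack top 'c' => pop. Stack: d
  Read 'b': push. Stack: db
  Read 'c': push. Stack: dbc
  Read 'a': push. Stack: dbca
  Read 'c': push. Stack: dbcac
  Read 'd': push. Stack: dbcacd
Final stack: "dbcacd" (length 6)

6


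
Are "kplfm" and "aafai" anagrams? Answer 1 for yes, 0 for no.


Strings: "kplfm", "aafai"
Sorted first:  fklmp
Sorted second: aaafi
Differ at position 0: 'f' vs 'a' => not anagrams

0


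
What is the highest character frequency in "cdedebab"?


Input: cdedebab
Character counts:
  'a': 1
  'b': 2
  'c': 1
  'd': 2
  'e': 2
Maximum frequency: 2

2


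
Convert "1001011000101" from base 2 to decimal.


Input: "1001011000101" in base 2
Positional expansion:
  Digit '1' (value 1) x 2^12 = 4096
  Digit '0' (value 0) x 2^11 = 0
  Digit '0' (value 0) x 2^10 = 0
  Digit '1' (value 1) x 2^9 = 512
  Digit '0' (value 0) x 2^8 = 0
  Digit '1' (value 1) x 2^7 = 128
  Digit '1' (value 1) x 2^6 = 64
  Digit '0' (value 0) x 2^5 = 0
  Digit '0' (value 0) x 2^4 = 0
  Digit '0' (value 0) x 2^3 = 0
  Digit '1' (value 1) x 2^2 = 4
  Digit '0' (value 0) x 2^1 = 0
  Digit '1' (value 1) x 2^0 = 1
Sum = 4805

4805


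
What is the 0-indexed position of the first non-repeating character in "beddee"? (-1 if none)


Input: beddee
Character frequencies:
  'b': 1
  'd': 2
  'e': 3
Scanning left to right for freq == 1:
  Position 0 ('b'): unique! => answer = 0

0


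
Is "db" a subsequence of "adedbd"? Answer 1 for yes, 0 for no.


Check if "db" is a subsequence of "adedbd"
Greedy scan:
  Position 0 ('a'): no match needed
  Position 1 ('d'): matches sub[0] = 'd'
  Position 2 ('e'): no match needed
  Position 3 ('d'): no match needed
  Position 4 ('b'): matches sub[1] = 'b'
  Position 5 ('d'): no match needed
All 2 characters matched => is a subsequence

1


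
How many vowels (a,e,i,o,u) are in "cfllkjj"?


Input: cfllkjj
Checking each character:
  'c' at position 0: consonant
  'f' at position 1: consonant
  'l' at position 2: consonant
  'l' at position 3: consonant
  'k' at position 4: consonant
  'j' at position 5: consonant
  'j' at position 6: consonant
Total vowels: 0

0


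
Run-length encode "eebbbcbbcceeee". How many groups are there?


Input: eebbbcbbcceeee
Scanning for consecutive runs:
  Group 1: 'e' x 2 (positions 0-1)
  Group 2: 'b' x 3 (positions 2-4)
  Group 3: 'c' x 1 (positions 5-5)
  Group 4: 'b' x 2 (positions 6-7)
  Group 5: 'c' x 2 (positions 8-9)
  Group 6: 'e' x 4 (positions 10-13)
Total groups: 6

6


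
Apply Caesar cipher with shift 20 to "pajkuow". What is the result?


Caesar cipher: shift "pajkuow" by 20
  'p' (pos 15) + 20 = pos 9 = 'j'
  'a' (pos 0) + 20 = pos 20 = 'u'
  'j' (pos 9) + 20 = pos 3 = 'd'
  'k' (pos 10) + 20 = pos 4 = 'e'
  'u' (pos 20) + 20 = pos 14 = 'o'
  'o' (pos 14) + 20 = pos 8 = 'i'
  'w' (pos 22) + 20 = pos 16 = 'q'
Result: judeoiq

judeoiq


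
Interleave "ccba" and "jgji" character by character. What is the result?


Interleaving "ccba" and "jgji":
  Position 0: 'c' from first, 'j' from second => "cj"
  Position 1: 'c' from first, 'g' from second => "cg"
  Position 2: 'b' from first, 'j' from second => "bj"
  Position 3: 'a' from first, 'i' from second => "ai"
Result: cjcgbjai

cjcgbjai


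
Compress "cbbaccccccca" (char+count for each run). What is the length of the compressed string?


Input: cbbaccccccca
Runs:
  'c' x 1 => "c1"
  'b' x 2 => "b2"
  'a' x 1 => "a1"
  'c' x 7 => "c7"
  'a' x 1 => "a1"
Compressed: "c1b2a1c7a1"
Compressed length: 10

10


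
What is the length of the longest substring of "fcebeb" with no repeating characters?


Input: "fcebeb"
Sliding window (track last position of each char):
  Position 0 ('f'): window [0,0] length 1 -- new best
  Position 1 ('c'): window [0,1] length 2 -- new best
  Position 2 ('e'): window [0,2] length 3 -- new best
  Position 3 ('b'): window [0,3] length 4 -- new best
  Position 4 ('e'): repeat (last at 2), move window start to 3
  Position 4 ('e'): window [3,4] length 2
  Position 5 ('b'): repeat (last at 3), move window start to 4
  Position 5 ('b'): window [4,5] length 2
Longest substring with no repeats: "fceb" with length 4

4


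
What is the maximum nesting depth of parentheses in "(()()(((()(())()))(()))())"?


Input: "(()()(((()(())()))(()))())"
Tracking depth:
  Position 0 '(': depth becomes 1
  Position 1 '(': depth becomes 2
  Position 2 ')': depth becomes 1
  Position 3 '(': depth becomes 2
  Position 4 ')': depth becomes 1
  Position 5 '(': depth becomes 2
  Position 6 '(': depth becomes 3
  Position 7 '(': depth becomes 4
  Position 8 '(': depth becomes 5
  Position 9 ')': depth becomes 4
  Position 10 '(': depth becomes 5
  Position 11 '(': depth becomes 6
  Position 12 ')': depth becomes 5
  Position 13 ')': depth becomes 4
  Position 14 '(': depth becomes 5
  Position 15 ')': depth becomes 4
  Position 16 ')': depth becomes 3
  Position 17 ')': depth becomes 2
  Position 18 '(': depth becomes 3
  Position 19 '(': depth becomes 4
  Position 20 ')': depth becomes 3
  Position 21 ')': depth becomes 2
  Position 22 ')': depth becomes 1
  Position 23 '(': depth becomes 2
  Position 24 ')': depth becomes 1
  Position 25 ')': depth becomes 0
Maximum depth reached: 6

6


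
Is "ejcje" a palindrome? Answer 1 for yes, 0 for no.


Input: ejcje
Reversed: ejcje
  Compare pos 0 ('e') with pos 4 ('e'): match
  Compare pos 1 ('j') with pos 3 ('j'): match
Result: palindrome

1


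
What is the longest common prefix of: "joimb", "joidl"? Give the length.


Words: joimb, joidl
  Position 0: all 'j' => match
  Position 1: all 'o' => match
  Position 2: all 'i' => match
  Position 3: ('m', 'd') => mismatch, stop
LCP = "joi" (length 3)

3


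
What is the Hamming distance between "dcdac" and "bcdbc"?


Comparing "dcdac" and "bcdbc" position by position:
  Position 0: 'd' vs 'b' => differ
  Position 1: 'c' vs 'c' => same
  Position 2: 'd' vs 'd' => same
  Position 3: 'a' vs 'b' => differ
  Position 4: 'c' vs 'c' => same
Total differences (Hamming distance): 2

2


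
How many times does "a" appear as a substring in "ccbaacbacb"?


Searching for "a" in "ccbaacbacb"
Scanning each position:
  Position 0: "c" => no
  Position 1: "c" => no
  Position 2: "b" => no
  Position 3: "a" => MATCH
  Position 4: "a" => MATCH
  Position 5: "c" => no
  Position 6: "b" => no
  Position 7: "a" => MATCH
  Position 8: "c" => no
  Position 9: "b" => no
Total occurrences: 3

3


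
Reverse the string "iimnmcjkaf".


Input: iimnmcjkaf
Reading characters right to left:
  Position 9: 'f'
  Position 8: 'a'
  Position 7: 'k'
  Position 6: 'j'
  Position 5: 'c'
  Position 4: 'm'
  Position 3: 'n'
  Position 2: 'm'
  Position 1: 'i'
  Position 0: 'i'
Reversed: fakjcmnmii

fakjcmnmii


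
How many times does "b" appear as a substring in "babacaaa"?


Searching for "b" in "babacaaa"
Scanning each position:
  Position 0: "b" => MATCH
  Position 1: "a" => no
  Position 2: "b" => MATCH
  Position 3: "a" => no
  Position 4: "c" => no
  Position 5: "a" => no
  Position 6: "a" => no
  Position 7: "a" => no
Total occurrences: 2

2


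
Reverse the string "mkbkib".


Input: mkbkib
Reading characters right to left:
  Position 5: 'b'
  Position 4: 'i'
  Position 3: 'k'
  Position 2: 'b'
  Position 1: 'k'
  Position 0: 'm'
Reversed: bikbkm

bikbkm


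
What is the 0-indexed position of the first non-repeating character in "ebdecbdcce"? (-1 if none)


Input: ebdecbdcce
Character frequencies:
  'b': 2
  'c': 3
  'd': 2
  'e': 3
Scanning left to right for freq == 1:
  Position 0 ('e'): freq=3, skip
  Position 1 ('b'): freq=2, skip
  Position 2 ('d'): freq=2, skip
  Position 3 ('e'): freq=3, skip
  Position 4 ('c'): freq=3, skip
  Position 5 ('b'): freq=2, skip
  Position 6 ('d'): freq=2, skip
  Position 7 ('c'): freq=3, skip
  Position 8 ('c'): freq=3, skip
  Position 9 ('e'): freq=3, skip
  No unique character found => answer = -1

-1


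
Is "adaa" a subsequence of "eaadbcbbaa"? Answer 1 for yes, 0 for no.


Check if "adaa" is a subsequence of "eaadbcbbaa"
Greedy scan:
  Position 0 ('e'): no match needed
  Position 1 ('a'): matches sub[0] = 'a'
  Position 2 ('a'): no match needed
  Position 3 ('d'): matches sub[1] = 'd'
  Position 4 ('b'): no match needed
  Position 5 ('c'): no match needed
  Position 6 ('b'): no match needed
  Position 7 ('b'): no match needed
  Position 8 ('a'): matches sub[2] = 'a'
  Position 9 ('a'): matches sub[3] = 'a'
All 4 characters matched => is a subsequence

1


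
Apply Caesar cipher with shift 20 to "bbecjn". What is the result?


Caesar cipher: shift "bbecjn" by 20
  'b' (pos 1) + 20 = pos 21 = 'v'
  'b' (pos 1) + 20 = pos 21 = 'v'
  'e' (pos 4) + 20 = pos 24 = 'y'
  'c' (pos 2) + 20 = pos 22 = 'w'
  'j' (pos 9) + 20 = pos 3 = 'd'
  'n' (pos 13) + 20 = pos 7 = 'h'
Result: vvywdh

vvywdh


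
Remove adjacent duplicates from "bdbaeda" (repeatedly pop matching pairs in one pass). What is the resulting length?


Input: bdbaeda
Stack-based adjacent duplicate removal:
  Read 'b': push. Stack: b
  Read 'd': push. Stack: bd
  Read 'b': push. Stack: bdb
  Read 'a': push. Stack: bdba
  Read 'e': push. Stack: bdbae
  Read 'd': push. Stack: bdbaed
  Read 'a': push. Stack: bdbaeda
Final stack: "bdbaeda" (length 7)

7


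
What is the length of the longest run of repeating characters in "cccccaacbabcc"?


Input: "cccccaacbabcc"
Scanning for longest run:
  Position 1 ('c'): continues run of 'c', length=2
  Position 2 ('c'): continues run of 'c', length=3
  Position 3 ('c'): continues run of 'c', length=4
  Position 4 ('c'): continues run of 'c', length=5
  Position 5 ('a'): new char, reset run to 1
  Position 6 ('a'): continues run of 'a', length=2
  Position 7 ('c'): new char, reset run to 1
  Position 8 ('b'): new char, reset run to 1
  Position 9 ('a'): new char, reset run to 1
  Position 10 ('b'): new char, reset run to 1
  Position 11 ('c'): new char, reset run to 1
  Position 12 ('c'): continues run of 'c', length=2
Longest run: 'c' with length 5

5


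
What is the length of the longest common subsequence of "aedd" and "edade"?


LCS of "aedd" and "edade"
DP table:
           e    d    a    d    e
      0    0    0    0    0    0
  a   0    0    0    1    1    1
  e   0    1    1    1    1    2
  d   0    1    2    2    2    2
  d   0    1    2    2    3    3
LCS length = dp[4][5] = 3

3


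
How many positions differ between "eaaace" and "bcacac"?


Comparing "eaaace" and "bcacac" position by position:
  Position 0: 'e' vs 'b' => DIFFER
  Position 1: 'a' vs 'c' => DIFFER
  Position 2: 'a' vs 'a' => same
  Position 3: 'a' vs 'c' => DIFFER
  Position 4: 'c' vs 'a' => DIFFER
  Position 5: 'e' vs 'c' => DIFFER
Positions that differ: 5

5


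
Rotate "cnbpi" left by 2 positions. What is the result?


Input: "cnbpi", rotate left by 2
First 2 characters: "cn"
Remaining characters: "bpi"
Concatenate remaining + first: "bpi" + "cn" = "bpicn"

bpicn


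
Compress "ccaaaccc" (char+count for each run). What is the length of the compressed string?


Input: ccaaaccc
Runs:
  'c' x 2 => "c2"
  'a' x 3 => "a3"
  'c' x 3 => "c3"
Compressed: "c2a3c3"
Compressed length: 6

6


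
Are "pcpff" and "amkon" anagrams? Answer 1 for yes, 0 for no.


Strings: "pcpff", "amkon"
Sorted first:  cffpp
Sorted second: akmno
Differ at position 0: 'c' vs 'a' => not anagrams

0


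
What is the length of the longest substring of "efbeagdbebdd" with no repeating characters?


Input: "efbeagdbebdd"
Sliding window (track last position of each char):
  Position 0 ('e'): window [0,0] length 1 -- new best
  Position 1 ('f'): window [0,1] length 2 -- new best
  Position 2 ('b'): window [0,2] length 3 -- new best
  Position 3 ('e'): repeat (last at 0), move window start to 1
  Position 3 ('e'): window [1,3] length 3
  Position 4 ('a'): window [1,4] length 4 -- new best
  Position 5 ('g'): window [1,5] length 5 -- new best
  Position 6 ('d'): window [1,6] length 6 -- new best
  Position 7 ('b'): repeat (last at 2), move window start to 3
  Position 7 ('b'): window [3,7] length 5
  Position 8 ('e'): repeat (last at 3), move window start to 4
  Position 8 ('e'): window [4,8] length 5
  Position 9 ('b'): repeat (last at 7), move window start to 8
  Position 9 ('b'): window [8,9] length 2
  Position 10 ('d'): window [8,10] length 3
  Position 11 ('d'): repeat (last at 10), move window start to 11
  Position 11 ('d'): window [11,11] length 1
Longest substring with no repeats: "fbeagd" with length 6

6


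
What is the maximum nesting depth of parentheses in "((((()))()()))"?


Input: "((((()))()()))"
Tracking depth:
  Position 0 '(': depth becomes 1
  Position 1 '(': depth becomes 2
  Position 2 '(': depth becomes 3
  Position 3 '(': depth becomes 4
  Position 4 '(': depth becomes 5
  Position 5 ')': depth becomes 4
  Position 6 ')': depth becomes 3
  Position 7 ')': depth becomes 2
  Position 8 '(': depth becomes 3
  Position 9 ')': depth becomes 2
  Position 10 '(': depth becomes 3
  Position 11 ')': depth becomes 2
  Position 12 ')': depth becomes 1
  Position 13 ')': depth becomes 0
Maximum depth reached: 5

5


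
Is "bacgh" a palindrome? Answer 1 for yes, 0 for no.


Input: bacgh
Reversed: hgcab
  Compare pos 0 ('b') with pos 4 ('h'): MISMATCH
  Compare pos 1 ('a') with pos 3 ('g'): MISMATCH
Result: not a palindrome

0


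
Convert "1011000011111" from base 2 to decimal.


Input: "1011000011111" in base 2
Positional expansion:
  Digit '1' (value 1) x 2^12 = 4096
  Digit '0' (value 0) x 2^11 = 0
  Digit '1' (value 1) x 2^10 = 1024
  Digit '1' (value 1) x 2^9 = 512
  Digit '0' (value 0) x 2^8 = 0
  Digit '0' (value 0) x 2^7 = 0
  Digit '0' (value 0) x 2^6 = 0
  Digit '0' (value 0) x 2^5 = 0
  Digit '1' (value 1) x 2^4 = 16
  Digit '1' (value 1) x 2^3 = 8
  Digit '1' (value 1) x 2^2 = 4
  Digit '1' (value 1) x 2^1 = 2
  Digit '1' (value 1) x 2^0 = 1
Sum = 5663

5663


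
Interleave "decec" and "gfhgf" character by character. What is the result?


Interleaving "decec" and "gfhgf":
  Position 0: 'd' from first, 'g' from second => "dg"
  Position 1: 'e' from first, 'f' from second => "ef"
  Position 2: 'c' from first, 'h' from second => "ch"
  Position 3: 'e' from first, 'g' from second => "eg"
  Position 4: 'c' from first, 'f' from second => "cf"
Result: dgefchegcf

dgefchegcf


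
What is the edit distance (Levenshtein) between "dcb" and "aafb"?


Computing edit distance: "dcb" -> "aafb"
DP table:
           a    a    f    b
      0    1    2    3    4
  d   1    1    2    3    4
  c   2    2    2    3    4
  b   3    3    3    3    3
Edit distance = dp[3][4] = 3

3


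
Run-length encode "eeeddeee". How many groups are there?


Input: eeeddeee
Scanning for consecutive runs:
  Group 1: 'e' x 3 (positions 0-2)
  Group 2: 'd' x 2 (positions 3-4)
  Group 3: 'e' x 3 (positions 5-7)
Total groups: 3

3


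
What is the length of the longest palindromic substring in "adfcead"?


Input: "adfcead"
Checking substrings for palindromes:
  No multi-char palindromic substrings found
Longest palindromic substring: "a" with length 1

1


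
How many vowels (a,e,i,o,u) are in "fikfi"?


Input: fikfi
Checking each character:
  'f' at position 0: consonant
  'i' at position 1: vowel (running total: 1)
  'k' at position 2: consonant
  'f' at position 3: consonant
  'i' at position 4: vowel (running total: 2)
Total vowels: 2

2


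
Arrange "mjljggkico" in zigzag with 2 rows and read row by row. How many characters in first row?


Zigzag "mjljggkico" into 2 rows:
Placing characters:
  'm' => row 0
  'j' => row 1
  'l' => row 0
  'j' => row 1
  'g' => row 0
  'g' => row 1
  'k' => row 0
  'i' => row 1
  'c' => row 0
  'o' => row 1
Rows:
  Row 0: "mlgkc"
  Row 1: "jjgio"
First row length: 5

5


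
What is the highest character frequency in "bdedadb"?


Input: bdedadb
Character counts:
  'a': 1
  'b': 2
  'd': 3
  'e': 1
Maximum frequency: 3

3


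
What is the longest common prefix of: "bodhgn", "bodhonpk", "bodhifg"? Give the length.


Words: bodhgn, bodhonpk, bodhifg
  Position 0: all 'b' => match
  Position 1: all 'o' => match
  Position 2: all 'd' => match
  Position 3: all 'h' => match
  Position 4: ('g', 'o', 'i') => mismatch, stop
LCP = "bodh" (length 4)

4


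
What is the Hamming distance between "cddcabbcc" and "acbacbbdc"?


Comparing "cddcabbcc" and "acbacbbdc" position by position:
  Position 0: 'c' vs 'a' => differ
  Position 1: 'd' vs 'c' => differ
  Position 2: 'd' vs 'b' => differ
  Position 3: 'c' vs 'a' => differ
  Position 4: 'a' vs 'c' => differ
  Position 5: 'b' vs 'b' => same
  Position 6: 'b' vs 'b' => same
  Position 7: 'c' vs 'd' => differ
  Position 8: 'c' vs 'c' => same
Total differences (Hamming distance): 6

6


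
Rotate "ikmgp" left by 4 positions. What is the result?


Input: "ikmgp", rotate left by 4
First 4 characters: "ikmg"
Remaining characters: "p"
Concatenate remaining + first: "p" + "ikmg" = "pikmg"

pikmg


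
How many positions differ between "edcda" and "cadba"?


Comparing "edcda" and "cadba" position by position:
  Position 0: 'e' vs 'c' => DIFFER
  Position 1: 'd' vs 'a' => DIFFER
  Position 2: 'c' vs 'd' => DIFFER
  Position 3: 'd' vs 'b' => DIFFER
  Position 4: 'a' vs 'a' => same
Positions that differ: 4

4


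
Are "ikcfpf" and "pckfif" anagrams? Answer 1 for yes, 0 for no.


Strings: "ikcfpf", "pckfif"
Sorted first:  cffikp
Sorted second: cffikp
Sorted forms match => anagrams

1


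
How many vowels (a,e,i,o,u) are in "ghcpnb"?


Input: ghcpnb
Checking each character:
  'g' at position 0: consonant
  'h' at position 1: consonant
  'c' at position 2: consonant
  'p' at position 3: consonant
  'n' at position 4: consonant
  'b' at position 5: consonant
Total vowels: 0

0


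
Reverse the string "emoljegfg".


Input: emoljegfg
Reading characters right to left:
  Position 8: 'g'
  Position 7: 'f'
  Position 6: 'g'
  Position 5: 'e'
  Position 4: 'j'
  Position 3: 'l'
  Position 2: 'o'
  Position 1: 'm'
  Position 0: 'e'
Reversed: gfgejlome

gfgejlome


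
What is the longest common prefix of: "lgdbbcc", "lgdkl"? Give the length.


Words: lgdbbcc, lgdkl
  Position 0: all 'l' => match
  Position 1: all 'g' => match
  Position 2: all 'd' => match
  Position 3: ('b', 'k') => mismatch, stop
LCP = "lgd" (length 3)

3


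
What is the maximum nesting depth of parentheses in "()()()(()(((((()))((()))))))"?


Input: "()()()(()(((((()))((()))))))"
Tracking depth:
  Position 0 '(': depth becomes 1
  Position 1 ')': depth becomes 0
  Position 2 '(': depth becomes 1
  Position 3 ')': depth becomes 0
  Position 4 '(': depth becomes 1
  Position 5 ')': depth becomes 0
  Position 6 '(': depth becomes 1
  Position 7 '(': depth becomes 2
  Position 8 ')': depth becomes 1
  Position 9 '(': depth becomes 2
  Position 10 '(': depth becomes 3
  Position 11 '(': depth becomes 4
  Position 12 '(': depth becomes 5
  Position 13 '(': depth becomes 6
  Position 14 '(': depth becomes 7
  Position 15 ')': depth becomes 6
  Position 16 ')': depth becomes 5
  Position 17 ')': depth becomes 4
  Position 18 '(': depth becomes 5
  Position 19 '(': depth becomes 6
  Position 20 '(': depth becomes 7
  Position 21 ')': depth becomes 6
  Position 22 ')': depth becomes 5
  Position 23 ')': depth becomes 4
  Position 24 ')': depth becomes 3
  Position 25 ')': depth becomes 2
  Position 26 ')': depth becomes 1
  Position 27 ')': depth becomes 0
Maximum depth reached: 7

7
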